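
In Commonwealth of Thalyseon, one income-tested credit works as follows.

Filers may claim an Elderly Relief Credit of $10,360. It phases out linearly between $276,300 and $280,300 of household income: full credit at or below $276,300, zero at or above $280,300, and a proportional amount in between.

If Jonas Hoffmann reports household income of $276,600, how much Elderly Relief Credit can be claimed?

Elderly Relief Credit: $276,600 is $300 into a $4,000 phase-out range, leaving 3,700/4,000 of the credit: $10,360 × 3,700/4,000 = $9,583.

$9,583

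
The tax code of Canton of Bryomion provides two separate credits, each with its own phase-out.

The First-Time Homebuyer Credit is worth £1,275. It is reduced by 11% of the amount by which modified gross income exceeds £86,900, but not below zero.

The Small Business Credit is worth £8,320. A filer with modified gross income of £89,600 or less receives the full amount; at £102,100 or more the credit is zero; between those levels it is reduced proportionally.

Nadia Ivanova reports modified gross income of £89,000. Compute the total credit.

First-Time Homebuyer Credit: 11% of the £2,100 excess over £86,900 is £231; credit = £1,275 − £231 = £1,044.
Small Business Credit: £89,000 is at or below the £89,600 threshold, so the full £8,320 applies.
Total: £1,044 + £8,320 = £9,364.

£9,364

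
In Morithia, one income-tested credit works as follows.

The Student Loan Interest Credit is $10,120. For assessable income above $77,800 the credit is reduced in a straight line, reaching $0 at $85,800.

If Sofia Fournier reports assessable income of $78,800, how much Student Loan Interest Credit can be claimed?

Student Loan Interest Credit: $78,800 is $1,000 into a $8,000 phase-out range, leaving 7,000/8,000 of the credit: $10,120 × 7,000/8,000 = $8,855.

$8,855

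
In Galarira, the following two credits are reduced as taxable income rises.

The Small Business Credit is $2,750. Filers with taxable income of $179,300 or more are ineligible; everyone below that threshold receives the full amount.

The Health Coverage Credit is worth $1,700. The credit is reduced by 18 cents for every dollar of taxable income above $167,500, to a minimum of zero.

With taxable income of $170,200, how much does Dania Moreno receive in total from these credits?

Small Business Credit: $170,200 is below the $179,300 cutoff, so the full $2,750 applies.
Health Coverage Credit: 18% of the $2,700 excess over $167,500 is $486; credit = $1,700 − $486 = $1,214.
Total: $2,750 + $1,214 = $3,964.

$3,964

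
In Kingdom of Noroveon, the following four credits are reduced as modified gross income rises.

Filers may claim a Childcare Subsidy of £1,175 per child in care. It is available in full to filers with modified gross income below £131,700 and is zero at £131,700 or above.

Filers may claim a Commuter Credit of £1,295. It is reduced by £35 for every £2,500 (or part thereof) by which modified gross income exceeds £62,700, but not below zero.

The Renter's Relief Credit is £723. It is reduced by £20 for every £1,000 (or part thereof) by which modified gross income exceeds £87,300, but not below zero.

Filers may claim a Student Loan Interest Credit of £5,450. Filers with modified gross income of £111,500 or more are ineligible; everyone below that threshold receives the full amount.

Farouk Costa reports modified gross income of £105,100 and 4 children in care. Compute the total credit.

£11,213

Childcare Subsidy: base = 4 × £1,175 = £4,700. £105,100 is below the £131,700 cutoff, so the full £4,700 applies.
Commuter Credit: income exceeds £62,700 by £42,400, which is 17 full-or-partial £2,500 increments; reduction = 17 × £35 = £595, leaving £700.
Renter's Relief Credit: income exceeds £87,300 by £17,800, which is 18 full-or-partial £1,000 increments; reduction = 18 × £20 = £360, leaving £363.
Student Loan Interest Credit: £105,100 is below the £111,500 cutoff, so the full £5,450 applies.
Total: £4,700 + £700 + £363 + £5,450 = £11,213.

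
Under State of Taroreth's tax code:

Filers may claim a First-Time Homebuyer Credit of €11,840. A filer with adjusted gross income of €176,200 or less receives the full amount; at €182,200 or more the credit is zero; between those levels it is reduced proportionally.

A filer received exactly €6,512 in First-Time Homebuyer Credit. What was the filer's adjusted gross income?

€178,900

€6,512 is 6,512/11,840 of the full €11,840, so 5,328/11,840 of the €6,000 range has been used: income = €176,200 + €6,000 × 5,328/11,840 = €178,900.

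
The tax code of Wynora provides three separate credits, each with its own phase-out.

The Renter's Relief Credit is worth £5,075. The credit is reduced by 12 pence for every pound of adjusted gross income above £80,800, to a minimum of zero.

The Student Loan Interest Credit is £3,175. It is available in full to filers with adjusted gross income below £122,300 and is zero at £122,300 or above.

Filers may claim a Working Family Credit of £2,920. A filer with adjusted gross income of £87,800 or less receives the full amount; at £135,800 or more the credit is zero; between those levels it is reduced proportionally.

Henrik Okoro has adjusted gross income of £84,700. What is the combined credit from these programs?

£10,702

Renter's Relief Credit: 12% of the £3,900 excess over £80,800 is £468; credit = £5,075 − £468 = £4,607.
Student Loan Interest Credit: £84,700 is below the £122,300 cutoff, so the full £3,175 applies.
Working Family Credit: £84,700 is at or below the £87,800 threshold, so the full £2,920 applies.
Total: £4,607 + £3,175 + £2,920 = £10,702.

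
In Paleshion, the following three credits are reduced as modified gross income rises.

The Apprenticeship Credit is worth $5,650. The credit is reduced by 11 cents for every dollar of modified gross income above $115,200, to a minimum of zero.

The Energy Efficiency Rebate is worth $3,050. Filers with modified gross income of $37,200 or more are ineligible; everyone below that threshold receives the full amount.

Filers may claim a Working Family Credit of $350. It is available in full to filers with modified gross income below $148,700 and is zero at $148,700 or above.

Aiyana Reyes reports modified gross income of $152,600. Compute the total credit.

$1,536

Apprenticeship Credit: 11% of the $37,400 excess over $115,200 is $4,114; credit = $5,650 − $4,114 = $1,536.
Energy Efficiency Rebate: $152,600 meets or exceeds the $37,200 cutoff, so the credit is $0.
Working Family Credit: $152,600 meets or exceeds the $148,700 cutoff, so the credit is $0.
Total: $1,536 + $0 + $0 = $1,536.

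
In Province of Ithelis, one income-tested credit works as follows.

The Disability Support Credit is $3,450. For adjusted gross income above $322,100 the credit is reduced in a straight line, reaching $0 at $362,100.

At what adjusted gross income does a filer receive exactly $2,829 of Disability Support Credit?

$329,300

$2,829 is 2,829/3,450 of the full $3,450, so 621/3,450 of the $40,000 range has been used: income = $322,100 + $40,000 × 621/3,450 = $329,300.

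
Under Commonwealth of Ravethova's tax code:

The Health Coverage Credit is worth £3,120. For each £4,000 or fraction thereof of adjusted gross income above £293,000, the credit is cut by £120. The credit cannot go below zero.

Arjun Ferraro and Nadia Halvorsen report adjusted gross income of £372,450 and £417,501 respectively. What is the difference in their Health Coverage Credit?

£720

Arjun (£372,450): Health Coverage Credit: income exceeds £293,000 by £79,450, which is 20 full-or-partial £4,000 increments; reduction = 20 × £120 = £2,400, leaving £720.
Nadia (£417,501): Health Coverage Credit: income exceeds £293,000 by £124,501 → 32 increments × £120 = £3,840 ≥ base, so the credit is £0.
Difference: |£720 − £0| = £720.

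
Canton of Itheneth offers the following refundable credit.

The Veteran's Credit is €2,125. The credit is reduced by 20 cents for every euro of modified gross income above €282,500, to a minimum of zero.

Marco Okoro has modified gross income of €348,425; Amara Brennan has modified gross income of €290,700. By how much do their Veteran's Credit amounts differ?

€485

Marco (€348,425): Veteran's Credit: 20% of the €65,925 excess over €282,500 is €13,185 ≥ base, so the credit is €0.
Amara (€290,700): Veteran's Credit: 20% of the €8,200 excess over €282,500 is €1,640; credit = €2,125 − €1,640 = €485.
Difference: |€0 − €485| = €485.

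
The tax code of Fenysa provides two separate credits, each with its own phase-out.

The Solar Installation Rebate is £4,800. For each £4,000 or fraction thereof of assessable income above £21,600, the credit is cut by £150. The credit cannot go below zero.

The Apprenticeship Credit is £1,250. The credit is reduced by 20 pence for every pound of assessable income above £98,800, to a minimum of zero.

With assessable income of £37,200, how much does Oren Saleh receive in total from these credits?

£5,450

Solar Installation Rebate: income exceeds £21,600 by £15,600, which is 4 full-or-partial £4,000 increments; reduction = 4 × £150 = £600, leaving £4,200.
Apprenticeship Credit: £37,200 is at or below the £98,800 threshold, so the full £1,250 applies.
Total: £4,200 + £1,250 = £5,450.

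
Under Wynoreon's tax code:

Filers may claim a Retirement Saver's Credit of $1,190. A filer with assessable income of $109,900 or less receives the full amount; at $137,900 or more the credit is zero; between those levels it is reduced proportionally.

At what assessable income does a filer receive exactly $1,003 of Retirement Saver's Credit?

$1,003 is 1,003/1,190 of the full $1,190, so 187/1,190 of the $28,000 range has been used: income = $109,900 + $28,000 × 187/1,190 = $114,300.

$114,300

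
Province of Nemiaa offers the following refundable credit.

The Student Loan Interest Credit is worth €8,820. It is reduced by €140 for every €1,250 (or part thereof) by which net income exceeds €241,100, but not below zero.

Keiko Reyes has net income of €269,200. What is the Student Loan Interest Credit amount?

€5,600

Student Loan Interest Credit: income exceeds €241,100 by €28,100, which is 23 full-or-partial €1,250 increments; reduction = 23 × €140 = €3,220, leaving €5,600.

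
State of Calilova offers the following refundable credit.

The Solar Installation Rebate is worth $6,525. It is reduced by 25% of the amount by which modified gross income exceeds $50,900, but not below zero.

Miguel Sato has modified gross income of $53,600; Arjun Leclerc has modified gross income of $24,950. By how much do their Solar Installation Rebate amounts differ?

Miguel ($53,600): Solar Installation Rebate: 25% of the $2,700 excess over $50,900 is $675; credit = $6,525 − $675 = $5,850.
Arjun ($24,950): Solar Installation Rebate: $24,950 is at or below the $50,900 threshold, so the full $6,525 applies.
Difference: |$5,850 − $6,525| = $675.

$675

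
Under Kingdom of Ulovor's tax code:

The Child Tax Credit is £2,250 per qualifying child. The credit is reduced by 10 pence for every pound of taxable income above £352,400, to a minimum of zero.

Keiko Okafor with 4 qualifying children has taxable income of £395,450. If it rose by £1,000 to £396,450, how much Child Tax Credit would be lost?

At £395,450 — base = 4 × £2,250 = £9,000. 10% of the £43,050 excess over £352,400 is £4,305; credit = £9,000 − £4,305 = £4,695.
At £396,450 — base = 4 × £2,250 = £9,000. 10% of the £44,050 excess over £352,400 is £4,405; credit = £9,000 − £4,405 = £4,595.
Lost: £4,695 − £4,595 = £100.

£100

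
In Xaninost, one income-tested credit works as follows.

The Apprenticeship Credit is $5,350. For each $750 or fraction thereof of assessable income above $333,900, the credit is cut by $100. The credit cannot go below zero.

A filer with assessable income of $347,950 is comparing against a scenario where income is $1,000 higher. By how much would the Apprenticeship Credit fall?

$200

At $347,950 — income exceeds $333,900 by $14,050, which is 19 full-or-partial $750 increments; reduction = 19 × $100 = $1,900, leaving $3,450.
At $348,950 — income exceeds $333,900 by $15,050, which is 21 full-or-partial $750 increments; reduction = 21 × $100 = $2,100, leaving $3,250.
Lost: $3,450 − $3,250 = $200.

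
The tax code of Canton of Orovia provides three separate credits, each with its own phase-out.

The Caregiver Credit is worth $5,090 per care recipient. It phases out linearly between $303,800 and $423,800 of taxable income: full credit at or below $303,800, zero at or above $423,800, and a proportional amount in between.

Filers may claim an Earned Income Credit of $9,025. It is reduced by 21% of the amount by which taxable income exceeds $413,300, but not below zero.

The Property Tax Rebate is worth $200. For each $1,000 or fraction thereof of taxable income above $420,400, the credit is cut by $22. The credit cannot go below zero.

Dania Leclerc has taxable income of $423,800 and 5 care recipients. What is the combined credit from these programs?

$6,932

Caregiver Credit: base = 5 × $5,090 = $25,450. $423,800 is at or above $423,800, so the credit is $0.
Earned Income Credit: 21% of the $10,500 excess over $413,300 is $2,205; credit = $9,025 − $2,205 = $6,820.
Property Tax Rebate: income exceeds $420,400 by $3,400, which is 4 full-or-partial $1,000 increments; reduction = 4 × $22 = $88, leaving $112.
Total: $0 + $6,820 + $112 = $6,932.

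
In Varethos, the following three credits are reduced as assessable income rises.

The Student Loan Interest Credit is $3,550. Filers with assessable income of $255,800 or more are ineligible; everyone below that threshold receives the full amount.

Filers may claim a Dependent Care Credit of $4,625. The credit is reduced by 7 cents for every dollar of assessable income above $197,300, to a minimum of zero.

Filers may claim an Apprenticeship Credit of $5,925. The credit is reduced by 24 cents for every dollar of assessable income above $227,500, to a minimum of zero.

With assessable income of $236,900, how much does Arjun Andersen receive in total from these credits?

$9,072

Student Loan Interest Credit: $236,900 is below the $255,800 cutoff, so the full $3,550 applies.
Dependent Care Credit: 7% of the $39,600 excess over $197,300 is $2,772; credit = $4,625 − $2,772 = $1,853.
Apprenticeship Credit: 24% of the $9,400 excess over $227,500 is $2,256; credit = $5,925 − $2,256 = $3,669.
Total: $3,550 + $1,853 + $3,669 = $9,072.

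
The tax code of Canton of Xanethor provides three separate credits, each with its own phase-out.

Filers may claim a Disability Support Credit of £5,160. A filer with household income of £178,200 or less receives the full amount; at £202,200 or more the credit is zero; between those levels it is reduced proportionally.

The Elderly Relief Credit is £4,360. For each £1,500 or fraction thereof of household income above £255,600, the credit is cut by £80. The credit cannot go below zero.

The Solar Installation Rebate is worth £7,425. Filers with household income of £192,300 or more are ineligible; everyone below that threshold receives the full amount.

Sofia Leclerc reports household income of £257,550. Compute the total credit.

£4,200

Disability Support Credit: £257,550 is at or above £202,200, so the credit is £0.
Elderly Relief Credit: income exceeds £255,600 by £1,950, which is 2 full-or-partial £1,500 increments; reduction = 2 × £80 = £160, leaving £4,200.
Solar Installation Rebate: £257,550 meets or exceeds the £192,300 cutoff, so the credit is £0.
Total: £0 + £4,200 + £0 = £4,200.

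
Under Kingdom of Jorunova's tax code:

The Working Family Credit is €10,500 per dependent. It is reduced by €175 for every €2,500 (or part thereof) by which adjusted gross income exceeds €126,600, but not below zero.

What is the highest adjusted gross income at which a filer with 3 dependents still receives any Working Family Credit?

€574,100

Full credit = 3 × €10,500 = €31,500.
After 179 increments the reduction is 179 × €175 = €31,325, leaving €175; one more increment wipes it out. Increment 179 ends at excess 179 × €2,500 = €447,500, so the highest qualifying income is €126,600 + €447,500 = €574,100.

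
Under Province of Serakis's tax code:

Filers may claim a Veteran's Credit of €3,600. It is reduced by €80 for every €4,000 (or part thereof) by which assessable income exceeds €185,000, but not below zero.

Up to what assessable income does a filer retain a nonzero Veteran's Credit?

€361,000

After 44 increments the reduction is 44 × €80 = €3,520, leaving €80; one more increment wipes it out. Increment 44 ends at excess 44 × €4,000 = €176,000, so the highest qualifying income is €185,000 + €176,000 = €361,000.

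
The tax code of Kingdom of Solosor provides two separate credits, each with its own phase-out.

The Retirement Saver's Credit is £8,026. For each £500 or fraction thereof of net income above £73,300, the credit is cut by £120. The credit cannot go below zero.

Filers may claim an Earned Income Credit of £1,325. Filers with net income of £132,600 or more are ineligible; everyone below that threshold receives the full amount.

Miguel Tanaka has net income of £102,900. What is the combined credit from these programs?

Retirement Saver's Credit: income exceeds £73,300 by £29,600, which is 60 full-or-partial £500 increments; reduction = 60 × £120 = £7,200, leaving £826.
Earned Income Credit: £102,900 is below the £132,600 cutoff, so the full £1,325 applies.
Total: £826 + £1,325 = £2,151.

£2,151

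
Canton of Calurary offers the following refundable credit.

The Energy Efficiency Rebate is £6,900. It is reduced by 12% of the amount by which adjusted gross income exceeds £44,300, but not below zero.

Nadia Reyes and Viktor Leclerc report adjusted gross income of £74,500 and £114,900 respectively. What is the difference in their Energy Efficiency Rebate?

Nadia (£74,500): Energy Efficiency Rebate: 12% of the £30,200 excess over £44,300 is £3,624; credit = £6,900 − £3,624 = £3,276.
Viktor (£114,900): Energy Efficiency Rebate: 12% of the £70,600 excess over £44,300 is £8,472 ≥ base, so the credit is £0.
Difference: |£3,276 − £0| = £3,276.

£3,276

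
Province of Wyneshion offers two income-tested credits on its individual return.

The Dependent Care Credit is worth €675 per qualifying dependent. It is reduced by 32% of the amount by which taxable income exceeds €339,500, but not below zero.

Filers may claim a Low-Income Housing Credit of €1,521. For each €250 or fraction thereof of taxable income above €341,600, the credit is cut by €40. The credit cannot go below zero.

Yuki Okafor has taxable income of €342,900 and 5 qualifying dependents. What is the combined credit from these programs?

€3,568

Dependent Care Credit: base = 5 × €675 = €3,375. 32% of the €3,400 excess over €339,500 is €1,088; credit = €3,375 − €1,088 = €2,287.
Low-Income Housing Credit: income exceeds €341,600 by €1,300, which is 6 full-or-partial €250 increments; reduction = 6 × €40 = €240, leaving €1,281.
Total: €2,287 + €1,281 = €3,568.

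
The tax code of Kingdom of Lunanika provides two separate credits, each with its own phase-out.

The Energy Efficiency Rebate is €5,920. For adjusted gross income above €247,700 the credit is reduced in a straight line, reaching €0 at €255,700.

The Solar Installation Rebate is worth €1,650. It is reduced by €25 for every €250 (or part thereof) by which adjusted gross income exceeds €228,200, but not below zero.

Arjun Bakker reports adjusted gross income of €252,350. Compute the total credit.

Energy Efficiency Rebate: €252,350 is €4,650 into a €8,000 phase-out range, leaving 3,350/8,000 of the credit: €5,920 × 3,350/8,000 = €2,479.
Solar Installation Rebate: income exceeds €228,200 by €24,150 → 97 increments × €25 = €2,425 ≥ base, so the credit is €0.
Total: €2,479 + €0 = €2,479.

€2,479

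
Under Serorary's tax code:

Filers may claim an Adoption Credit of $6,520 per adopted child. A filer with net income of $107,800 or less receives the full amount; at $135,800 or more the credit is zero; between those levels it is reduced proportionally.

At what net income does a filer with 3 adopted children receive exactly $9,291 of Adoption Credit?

Full credit = 3 × $6,520 = $19,560.
$9,291 is 9,291/19,560 of the full $19,560, so 10,269/19,560 of the $28,000 range has been used: income = $107,800 + $28,000 × 10,269/19,560 = $122,500.

$122,500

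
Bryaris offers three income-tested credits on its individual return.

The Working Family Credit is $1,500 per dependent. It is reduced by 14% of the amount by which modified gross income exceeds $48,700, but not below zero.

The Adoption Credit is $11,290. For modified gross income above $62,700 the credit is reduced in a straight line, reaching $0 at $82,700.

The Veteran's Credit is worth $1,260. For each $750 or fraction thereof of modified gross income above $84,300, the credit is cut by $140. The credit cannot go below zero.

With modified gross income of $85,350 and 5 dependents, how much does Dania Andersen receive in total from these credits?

$3,349

Working Family Credit: base = 5 × $1,500 = $7,500. 14% of the $36,650 excess over $48,700 is $5,131; credit = $7,500 − $5,131 = $2,369.
Adoption Credit: $85,350 is at or above $82,700, so the credit is $0.
Veteran's Credit: income exceeds $84,300 by $1,050, which is 2 full-or-partial $750 increments; reduction = 2 × $140 = $280, leaving $980.
Total: $2,369 + $0 + $980 = $3,349.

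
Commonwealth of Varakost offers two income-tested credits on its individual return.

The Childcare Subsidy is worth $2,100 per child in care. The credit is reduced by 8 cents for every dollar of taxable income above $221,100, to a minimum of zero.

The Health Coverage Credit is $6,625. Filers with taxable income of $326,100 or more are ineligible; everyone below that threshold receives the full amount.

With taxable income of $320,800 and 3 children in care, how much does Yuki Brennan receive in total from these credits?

$6,625

Childcare Subsidy: base = 3 × $2,100 = $6,300. 8% of the $99,700 excess over $221,100 is $7,976 ≥ base, so the credit is $0.
Health Coverage Credit: $320,800 is below the $326,100 cutoff, so the full $6,625 applies.
Total: $0 + $6,625 = $6,625.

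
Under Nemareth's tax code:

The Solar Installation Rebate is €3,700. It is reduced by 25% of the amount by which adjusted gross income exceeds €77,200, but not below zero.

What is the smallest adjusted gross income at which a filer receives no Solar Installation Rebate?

€92,000

The credit falls by 25% of each euro above €77,200, so it reaches zero when the excess is €3,700 / 25% = €14,800: income = €77,200 + €14,800 = €92,000.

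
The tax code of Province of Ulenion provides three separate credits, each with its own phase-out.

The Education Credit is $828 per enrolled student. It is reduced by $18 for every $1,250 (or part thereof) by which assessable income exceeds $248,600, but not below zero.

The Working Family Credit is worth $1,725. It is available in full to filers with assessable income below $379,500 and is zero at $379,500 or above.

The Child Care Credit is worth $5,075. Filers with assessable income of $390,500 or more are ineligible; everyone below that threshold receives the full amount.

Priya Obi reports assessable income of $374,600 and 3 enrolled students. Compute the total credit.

Education Credit: base = 3 × $828 = $2,484. income exceeds $248,600 by $126,000, which is 101 full-or-partial $1,250 increments; reduction = 101 × $18 = $1,818, leaving $666.
Working Family Credit: $374,600 is below the $379,500 cutoff, so the full $1,725 applies.
Child Care Credit: $374,600 is below the $390,500 cutoff, so the full $5,075 applies.
Total: $666 + $1,725 + $5,075 = $7,466.

$7,466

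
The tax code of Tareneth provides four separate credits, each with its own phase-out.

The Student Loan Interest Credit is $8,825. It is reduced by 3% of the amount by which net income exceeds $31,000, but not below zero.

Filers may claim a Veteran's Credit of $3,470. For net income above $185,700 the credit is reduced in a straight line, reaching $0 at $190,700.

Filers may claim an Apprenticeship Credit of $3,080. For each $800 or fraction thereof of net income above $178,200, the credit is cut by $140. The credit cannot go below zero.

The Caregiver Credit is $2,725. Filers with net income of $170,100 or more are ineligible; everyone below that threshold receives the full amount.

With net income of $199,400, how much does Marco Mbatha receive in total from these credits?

Student Loan Interest Credit: 3% of the $168,400 excess over $31,000 is $5,052; credit = $8,825 − $5,052 = $3,773.
Veteran's Credit: $199,400 is at or above $190,700, so the credit is $0.
Apprenticeship Credit: income exceeds $178,200 by $21,200 → 27 increments × $140 = $3,780 ≥ base, so the credit is $0.
Caregiver Credit: $199,400 meets or exceeds the $170,100 cutoff, so the credit is $0.
Total: $3,773 + $0 + $0 + $0 = $3,773.

$3,773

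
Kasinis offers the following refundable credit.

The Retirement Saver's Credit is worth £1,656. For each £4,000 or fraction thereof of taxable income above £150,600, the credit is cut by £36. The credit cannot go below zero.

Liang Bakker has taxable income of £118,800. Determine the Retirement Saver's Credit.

Retirement Saver's Credit: £118,800 is at or below the £150,600 threshold, so the full £1,656 applies.

£1,656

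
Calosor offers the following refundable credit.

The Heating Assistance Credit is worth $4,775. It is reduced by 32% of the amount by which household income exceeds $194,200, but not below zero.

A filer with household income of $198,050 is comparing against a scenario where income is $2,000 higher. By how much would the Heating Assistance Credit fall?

At $198,050 — 32% of the $3,850 excess over $194,200 is $1,232; credit = $4,775 − $1,232 = $3,543.
At $200,050 — 32% of the $5,850 excess over $194,200 is $1,872; credit = $4,775 − $1,872 = $2,903.
Lost: $3,543 − $2,903 = $640.

$640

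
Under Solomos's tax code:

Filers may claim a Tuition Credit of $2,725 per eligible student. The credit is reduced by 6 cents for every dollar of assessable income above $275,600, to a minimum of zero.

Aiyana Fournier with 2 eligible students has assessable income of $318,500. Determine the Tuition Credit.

$2,876

Tuition Credit: base = 2 × $2,725 = $5,450. 6% of the $42,900 excess over $275,600 is $2,574; credit = $5,450 − $2,574 = $2,876.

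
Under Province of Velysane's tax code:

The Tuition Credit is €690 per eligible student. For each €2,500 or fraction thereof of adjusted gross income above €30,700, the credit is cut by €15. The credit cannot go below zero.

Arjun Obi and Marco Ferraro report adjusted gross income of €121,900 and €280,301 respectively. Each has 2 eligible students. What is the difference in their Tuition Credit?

€825

Arjun (€121,900): Tuition Credit: base = 2 × €690 = €1,380. income exceeds €30,700 by €91,200, which is 37 full-or-partial €2,500 increments; reduction = 37 × €15 = €555, leaving €825.
Marco (€280,301): Tuition Credit: base = 2 × €690 = €1,380. income exceeds €30,700 by €249,601 → 100 increments × €15 = €1,500 ≥ base, so the credit is €0.
Difference: |€825 − €0| = €825.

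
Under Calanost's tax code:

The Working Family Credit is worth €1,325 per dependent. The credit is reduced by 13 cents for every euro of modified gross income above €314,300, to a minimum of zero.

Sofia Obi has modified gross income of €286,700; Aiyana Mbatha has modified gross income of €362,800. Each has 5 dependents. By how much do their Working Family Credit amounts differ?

€6,305

Sofia (€286,700): Working Family Credit: base = 5 × €1,325 = €6,625. €286,700 is at or below the €314,300 threshold, so the full €6,625 applies.
Aiyana (€362,800): Working Family Credit: base = 5 × €1,325 = €6,625. 13% of the €48,500 excess over €314,300 is €6,305; credit = €6,625 − €6,305 = €320.
Difference: |€6,625 − €320| = €6,305.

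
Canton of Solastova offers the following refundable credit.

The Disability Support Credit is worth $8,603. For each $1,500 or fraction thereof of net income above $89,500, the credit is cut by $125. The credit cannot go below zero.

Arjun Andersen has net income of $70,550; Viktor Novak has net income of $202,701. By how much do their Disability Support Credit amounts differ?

Arjun ($70,550): Disability Support Credit: $70,550 is at or below the $89,500 threshold, so the full $8,603 applies.
Viktor ($202,701): Disability Support Credit: income exceeds $89,500 by $113,201 → 76 increments × $125 = $9,500 ≥ base, so the credit is $0.
Difference: |$8,603 − $0| = $8,603.

$8,603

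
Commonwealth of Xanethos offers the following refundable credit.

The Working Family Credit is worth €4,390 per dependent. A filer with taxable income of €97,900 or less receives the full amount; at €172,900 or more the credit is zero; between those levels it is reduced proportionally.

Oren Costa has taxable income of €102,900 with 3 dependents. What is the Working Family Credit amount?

Working Family Credit: base = 3 × €4,390 = €13,170. €102,900 is €5,000 into a €75,000 phase-out range, leaving 70,000/75,000 of the credit: €13,170 × 70,000/75,000 = €12,292.

€12,292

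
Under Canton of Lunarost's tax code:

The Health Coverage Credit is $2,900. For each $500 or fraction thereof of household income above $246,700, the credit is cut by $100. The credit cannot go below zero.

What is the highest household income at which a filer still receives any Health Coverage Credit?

After 28 increments the reduction is 28 × $100 = $2,800, leaving $100; one more increment wipes it out. Increment 28 ends at excess 28 × $500 = $14,000, so the highest qualifying income is $246,700 + $14,000 = $260,700.

$260,700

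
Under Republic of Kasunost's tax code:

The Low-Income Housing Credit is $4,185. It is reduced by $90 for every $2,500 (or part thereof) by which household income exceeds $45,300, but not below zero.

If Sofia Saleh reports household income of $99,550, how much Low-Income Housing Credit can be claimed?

Low-Income Housing Credit: income exceeds $45,300 by $54,250, which is 22 full-or-partial $2,500 increments; reduction = 22 × $90 = $1,980, leaving $2,205.

$2,205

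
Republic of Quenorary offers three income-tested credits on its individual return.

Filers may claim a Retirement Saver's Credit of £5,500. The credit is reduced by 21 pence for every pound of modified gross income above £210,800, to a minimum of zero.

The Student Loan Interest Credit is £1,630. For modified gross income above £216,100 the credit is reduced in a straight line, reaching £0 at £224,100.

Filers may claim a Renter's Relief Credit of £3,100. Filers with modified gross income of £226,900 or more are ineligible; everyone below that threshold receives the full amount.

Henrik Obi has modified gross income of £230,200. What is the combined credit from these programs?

Retirement Saver's Credit: 21% of the £19,400 excess over £210,800 is £4,074; credit = £5,500 − £4,074 = £1,426.
Student Loan Interest Credit: £230,200 is at or above £224,100, so the credit is £0.
Renter's Relief Credit: £230,200 meets or exceeds the £226,900 cutoff, so the credit is £0.
Total: £1,426 + £0 + £0 = £1,426.

£1,426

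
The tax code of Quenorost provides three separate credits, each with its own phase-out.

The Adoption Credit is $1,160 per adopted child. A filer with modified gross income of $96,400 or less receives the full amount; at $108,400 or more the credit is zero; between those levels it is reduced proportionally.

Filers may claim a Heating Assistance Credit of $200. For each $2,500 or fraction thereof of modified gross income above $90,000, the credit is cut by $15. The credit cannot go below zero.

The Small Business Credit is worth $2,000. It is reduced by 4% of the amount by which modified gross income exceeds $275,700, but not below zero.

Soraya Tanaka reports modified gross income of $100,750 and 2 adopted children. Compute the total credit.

$3,604

Adoption Credit: base = 2 × $1,160 = $2,320. $100,750 is $4,350 into a $12,000 phase-out range, leaving 7,650/12,000 of the credit: $2,320 × 7,650/12,000 = $1,479.
Heating Assistance Credit: income exceeds $90,000 by $10,750, which is 5 full-or-partial $2,500 increments; reduction = 5 × $15 = $75, leaving $125.
Small Business Credit: $100,750 is at or below the $275,700 threshold, so the full $2,000 applies.
Total: $1,479 + $125 + $2,000 = $3,604.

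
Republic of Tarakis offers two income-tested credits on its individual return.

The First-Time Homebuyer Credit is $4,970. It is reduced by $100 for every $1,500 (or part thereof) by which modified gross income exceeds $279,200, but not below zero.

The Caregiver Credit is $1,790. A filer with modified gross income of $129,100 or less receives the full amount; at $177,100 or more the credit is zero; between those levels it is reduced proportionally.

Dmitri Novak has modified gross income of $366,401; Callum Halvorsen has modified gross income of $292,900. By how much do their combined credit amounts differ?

Dmitri ($366,401): First-Time Homebuyer Credit: income exceeds $279,200 by $87,201 → 59 increments × $100 = $5,900 ≥ base, so the credit is $0. Caregiver Credit: $366,401 is at or above $177,100, so the credit is $0. total $0 + $0 = $0
Callum ($292,900): First-Time Homebuyer Credit: income exceeds $279,200 by $13,700, which is 10 full-or-partial $1,500 increments; reduction = 10 × $100 = $1,000, leaving $3,970. Caregiver Credit: $292,900 is at or above $177,100, so the credit is $0. total $3,970 + $0 = $3,970
Difference: |$0 − $3,970| = $3,970.

$3,970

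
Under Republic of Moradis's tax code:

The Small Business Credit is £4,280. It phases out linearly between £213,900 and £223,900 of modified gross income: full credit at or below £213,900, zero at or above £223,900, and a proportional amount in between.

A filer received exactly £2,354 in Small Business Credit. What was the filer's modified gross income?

£2,354 is 2,354/4,280 of the full £4,280, so 1,926/4,280 of the £10,000 range has been used: income = £213,900 + £10,000 × 1,926/4,280 = £218,400.

£218,400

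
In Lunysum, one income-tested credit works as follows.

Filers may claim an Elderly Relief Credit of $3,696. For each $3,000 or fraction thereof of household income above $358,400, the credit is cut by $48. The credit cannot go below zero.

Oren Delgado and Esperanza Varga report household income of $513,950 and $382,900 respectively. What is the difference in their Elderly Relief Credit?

Oren ($513,950): Elderly Relief Credit: income exceeds $358,400 by $155,550, which is 52 full-or-partial $3,000 increments; reduction = 52 × $48 = $2,496, leaving $1,200.
Esperanza ($382,900): Elderly Relief Credit: income exceeds $358,400 by $24,500, which is 9 full-or-partial $3,000 increments; reduction = 9 × $48 = $432, leaving $3,264.
Difference: |$1,200 − $3,264| = $2,064.

$2,064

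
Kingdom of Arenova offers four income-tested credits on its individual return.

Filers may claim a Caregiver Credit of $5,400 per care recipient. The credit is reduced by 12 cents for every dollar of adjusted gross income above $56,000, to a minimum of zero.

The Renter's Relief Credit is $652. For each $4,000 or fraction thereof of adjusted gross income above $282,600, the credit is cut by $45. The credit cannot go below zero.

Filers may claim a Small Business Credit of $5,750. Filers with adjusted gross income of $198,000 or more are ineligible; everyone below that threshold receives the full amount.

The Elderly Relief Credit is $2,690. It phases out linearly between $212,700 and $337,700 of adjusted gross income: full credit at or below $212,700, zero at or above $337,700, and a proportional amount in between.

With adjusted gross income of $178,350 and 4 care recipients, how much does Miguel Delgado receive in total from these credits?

Caregiver Credit: base = 4 × $5,400 = $21,600. 12% of the $122,350 excess over $56,000 is $14,682; credit = $21,600 − $14,682 = $6,918.
Renter's Relief Credit: $178,350 is at or below the $282,600 threshold, so the full $652 applies.
Small Business Credit: $178,350 is below the $198,000 cutoff, so the full $5,750 applies.
Elderly Relief Credit: $178,350 is at or below the $212,700 threshold, so the full $2,690 applies.
Total: $6,918 + $652 + $5,750 + $2,690 = $16,010.

$16,010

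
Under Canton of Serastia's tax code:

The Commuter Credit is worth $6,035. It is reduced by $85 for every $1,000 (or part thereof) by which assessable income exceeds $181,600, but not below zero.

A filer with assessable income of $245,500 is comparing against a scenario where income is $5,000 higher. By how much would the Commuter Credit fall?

$425

At $245,500 — income exceeds $181,600 by $63,900, which is 64 full-or-partial $1,000 increments; reduction = 64 × $85 = $5,440, leaving $595.
At $250,500 — income exceeds $181,600 by $68,900, which is 69 full-or-partial $1,000 increments; reduction = 69 × $85 = $5,865, leaving $170.
Lost: $595 − $170 = $425.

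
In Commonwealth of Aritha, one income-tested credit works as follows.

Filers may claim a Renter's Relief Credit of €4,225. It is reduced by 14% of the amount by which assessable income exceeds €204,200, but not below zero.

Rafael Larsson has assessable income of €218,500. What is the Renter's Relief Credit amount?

€2,223

Renter's Relief Credit: 14% of the €14,300 excess over €204,200 is €2,002; credit = €4,225 − €2,002 = €2,223.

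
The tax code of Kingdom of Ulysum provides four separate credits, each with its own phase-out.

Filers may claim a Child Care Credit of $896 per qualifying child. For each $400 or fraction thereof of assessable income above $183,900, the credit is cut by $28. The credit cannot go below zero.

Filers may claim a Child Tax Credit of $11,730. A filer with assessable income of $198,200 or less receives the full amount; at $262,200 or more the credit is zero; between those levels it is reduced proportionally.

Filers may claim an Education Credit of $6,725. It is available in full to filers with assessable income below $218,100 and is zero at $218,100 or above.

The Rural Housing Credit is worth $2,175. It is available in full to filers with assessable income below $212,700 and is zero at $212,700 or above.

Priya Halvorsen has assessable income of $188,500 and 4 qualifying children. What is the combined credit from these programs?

Child Care Credit: base = 4 × $896 = $3,584. income exceeds $183,900 by $4,600, which is 12 full-or-partial $400 increments; reduction = 12 × $28 = $336, leaving $3,248.
Child Tax Credit: $188,500 is at or below the $198,200 threshold, so the full $11,730 applies.
Education Credit: $188,500 is below the $218,100 cutoff, so the full $6,725 applies.
Rural Housing Credit: $188,500 is below the $212,700 cutoff, so the full $2,175 applies.
Total: $3,248 + $11,730 + $6,725 + $2,175 = $23,878.

$23,878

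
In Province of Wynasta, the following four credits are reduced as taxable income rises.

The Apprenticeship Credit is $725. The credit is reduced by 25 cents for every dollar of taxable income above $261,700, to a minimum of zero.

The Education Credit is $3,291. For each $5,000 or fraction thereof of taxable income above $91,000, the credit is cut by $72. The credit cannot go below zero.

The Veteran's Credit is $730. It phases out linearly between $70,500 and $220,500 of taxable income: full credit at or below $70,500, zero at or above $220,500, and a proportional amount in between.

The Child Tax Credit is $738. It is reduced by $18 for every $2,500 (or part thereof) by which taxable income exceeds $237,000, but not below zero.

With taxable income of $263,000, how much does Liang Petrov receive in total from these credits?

Apprenticeship Credit: 25% of the $1,300 excess over $261,700 is $325; credit = $725 − $325 = $400.
Education Credit: income exceeds $91,000 by $172,000, which is 35 full-or-partial $5,000 increments; reduction = 35 × $72 = $2,520, leaving $771.
Veteran's Credit: $263,000 is at or above $220,500, so the credit is $0.
Child Tax Credit: income exceeds $237,000 by $26,000, which is 11 full-or-partial $2,500 increments; reduction = 11 × $18 = $198, leaving $540.
Total: $400 + $771 + $0 + $540 = $1,711.

$1,711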